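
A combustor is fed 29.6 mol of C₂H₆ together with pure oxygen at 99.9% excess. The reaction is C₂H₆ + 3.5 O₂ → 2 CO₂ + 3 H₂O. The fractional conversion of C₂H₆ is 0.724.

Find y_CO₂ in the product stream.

Stoichiometric O₂ = 3.5 × 29.6 = 103.6 mol; O₂ fed = 103.6 × 1.999 = 207.1 mol.
Fuel reacted = 0.724 × 29.6 → ξ = 21.43 mol.
Outlet (n = n₀ + ν ξ):
  C₂H₆: 29.6 − 1(21.43) = 8.17
  O₂: 207.1 − 3.5(21.43) = 132.1
  CO₂: 0 + 2(21.43) = 42.86
  H₂O: 0 + 3(21.43) = 64.29
Total out = 247.4 mol; y_CO₂ = 42.86 / 247.4 = 0.1732.

0.173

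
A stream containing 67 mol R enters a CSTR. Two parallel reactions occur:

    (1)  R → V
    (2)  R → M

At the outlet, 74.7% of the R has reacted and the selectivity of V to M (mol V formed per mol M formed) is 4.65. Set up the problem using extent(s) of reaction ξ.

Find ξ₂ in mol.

ξ₂ = 8.86 mol

Conversion of R: R consumed = 0.747 × 67 = 50.05 mol = 1ξ₁ + 1ξ₂.
Selectivity: 1ξ₁ / (1ξ₂) = 4.65 → ξ₁ = 4.65 ξ₂.
Substitute: (1·4.65 + 1) ξ₂ = 50.05 → ξ₂ = 8.858 mol, ξ₁ = 41.19 mol.
Outlet amounts (n = n₀ + Σ ν·ξ):
  R: 67 − 1(41.19) − 1(8.858) = 16.95
  V: 0 + 1(41.19) = 41.19
  M: 0 + 1(8.858) = 8.858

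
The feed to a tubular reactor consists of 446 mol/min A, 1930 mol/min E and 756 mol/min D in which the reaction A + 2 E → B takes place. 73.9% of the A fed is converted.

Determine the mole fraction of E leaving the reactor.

A reacted = 0.739 × 446 = 329.6 mol/min; ν_A = −1, so ξ = 329.6/1 = 329.6 mol/min.
Outlet amounts (n = n₀ + ν ξ):
  A: 446 − 1(329.6) = 116.4
  E: 1930 − 2(329.6) = 1271
  B: 0 + 1(329.6) = 329.6
  D: 756 (inert)
Total out = 2473 mol/min; y_E = 1271 / 2473 = 0.5139.

0.514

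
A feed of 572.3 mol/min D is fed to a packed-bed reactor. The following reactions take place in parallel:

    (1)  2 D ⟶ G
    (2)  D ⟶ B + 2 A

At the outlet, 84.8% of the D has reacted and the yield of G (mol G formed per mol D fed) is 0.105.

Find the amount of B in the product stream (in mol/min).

Yield of G: 1ξ₁ / 572.3 = 0.105 → ξ₁ = 60.09 mol/min.
Conversion of D: 2ξ₁ + 1ξ₂ = 0.848 × 572.3 = 485.3 → ξ₂ = 365.1 mol/min.
Outlet amounts (n = n₀ + Σ ν·ξ):
  D: 572.3 − 2(60.09) − 1(365.1) = 86.99
  G: 0 + 1(60.09) = 60.09
  B: 0 + 1(365.1) = 365.1
  A: 0 + 2(365.1) = 730.3

365 mol/min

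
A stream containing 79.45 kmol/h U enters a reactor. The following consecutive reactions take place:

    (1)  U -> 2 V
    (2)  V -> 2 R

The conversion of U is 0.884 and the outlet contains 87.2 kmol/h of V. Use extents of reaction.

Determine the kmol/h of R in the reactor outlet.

Conversion of U: U consumed = 1ξ₁ = 0.884 × 79.45 → ξ₁ = 70.23 kmol/h.
V balance: n_V = 0 + 2ξ₁ − 1ξ₂ = 87.2 → ξ₂ = (2·70.23 − 87.2)/1 = 53.27 kmol/h.
Outlet amounts (n = n₀ + Σ ν·ξ):
  U: 79.45 − 1(70.23) = 9.216
  V: 0 + 2(70.23) − 1(53.27) = 87.2
  R: 0 + 2(53.27) = 106.5

107 kmol/h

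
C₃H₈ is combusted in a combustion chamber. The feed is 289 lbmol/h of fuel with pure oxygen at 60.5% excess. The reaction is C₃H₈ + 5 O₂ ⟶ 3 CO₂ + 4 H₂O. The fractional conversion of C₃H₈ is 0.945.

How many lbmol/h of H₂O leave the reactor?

Stoichiometric O₂ = 5 × 289 = 1445 lbmol/h; O₂ fed = 1445 × 1.605 = 2319 lbmol/h.
Fuel reacted = 0.945 × 289 → ξ = 273.1 lbmol/h.
Outlet (n = n₀ + ν ξ):
  C₃H₈: 289 − 1(273.1) = 15.9
  O₂: 2319 − 5(273.1) = 953.7
  CO₂: 0 + 3(273.1) = 819.3
  H₂O: 0 + 4(273.1) = 1092

1090 lbmol/h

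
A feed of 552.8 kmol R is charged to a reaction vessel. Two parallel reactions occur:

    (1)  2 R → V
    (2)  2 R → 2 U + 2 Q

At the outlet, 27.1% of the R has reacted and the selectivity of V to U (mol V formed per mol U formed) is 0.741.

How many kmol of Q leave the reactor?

60.4 kmol

Conversion of R: R consumed = 0.271 × 552.8 = 149.8 kmol = 2ξ₁ + 2ξ₂.
Selectivity: 1ξ₁ / (2ξ₂) = 0.741 → ξ₁ = 1.482 ξ₂.
Substitute: (2·1.482 + 2) ξ₂ = 149.8 → ξ₂ = 30.18 kmol, ξ₁ = 44.73 kmol.
Outlet amounts (n = n₀ + Σ ν·ξ):
  R: 552.8 − 2(44.73) − 2(30.18) = 403
  V: 0 + 1(44.73) = 44.73
  U: 0 + 2(30.18) = 60.36
  Q: 0 + 2(30.18) = 60.36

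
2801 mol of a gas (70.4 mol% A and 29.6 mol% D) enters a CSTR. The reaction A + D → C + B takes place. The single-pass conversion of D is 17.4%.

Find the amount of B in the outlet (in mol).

144 mol

D reacted = 0.174 × 829.1 = 144.3 mol; ν_D = −1, so ξ = 144.3/1 = 144.3 mol.
Outlet amounts (n = n₀ + ν ξ):
  A: 1972 − 1(144.3) = 1828
  D: 829.1 − 1(144.3) = 684.8
  C: 0 + 1(144.3) = 144.3
  B: 0 + 1(144.3) = 144.3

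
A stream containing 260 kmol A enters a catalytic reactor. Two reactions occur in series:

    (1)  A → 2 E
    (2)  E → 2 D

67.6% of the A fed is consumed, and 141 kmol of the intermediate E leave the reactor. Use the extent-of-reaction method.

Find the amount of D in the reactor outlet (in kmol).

Conversion of A: A consumed = 1ξ₁ = 0.676 × 260 → ξ₁ = 175.8 kmol.
E balance: n_E = 0 + 2ξ₁ − 1ξ₂ = 141 → ξ₂ = (2·175.8 − 141)/1 = 210.5 kmol.
Outlet amounts (n = n₀ + Σ ν·ξ):
  A: 260 − 1(175.8) = 84.24
  E: 0 + 2(175.8) − 1(210.5) = 141
  D: 0 + 2(210.5) = 421

421 kmol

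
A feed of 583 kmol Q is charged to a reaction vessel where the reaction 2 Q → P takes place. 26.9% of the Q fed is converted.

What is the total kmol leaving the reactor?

Q reacted = 0.269 × 583 = 156.8 kmol; ν_Q = −2, so ξ = 156.8/2 = 78.41 kmol.
Outlet amounts (n = n₀ + ν ξ):
  Q: 583 − 2(78.41) = 426.2
  P: 0 + 1(78.41) = 78.41
Total out = 426.2 + 78.41 = 504.6 kmol.

505 kmol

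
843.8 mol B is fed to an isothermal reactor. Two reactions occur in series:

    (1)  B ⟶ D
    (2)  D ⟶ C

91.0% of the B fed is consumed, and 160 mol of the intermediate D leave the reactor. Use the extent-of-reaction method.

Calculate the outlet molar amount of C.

608 mol

Conversion of B: B consumed = 1ξ₁ = 0.91 × 843.8 → ξ₁ = 767.9 mol.
D balance: n_D = 0 + 1ξ₁ − 1ξ₂ = 160 → ξ₂ = (1·767.9 − 160)/1 = 607.9 mol.
Outlet amounts (n = n₀ + Σ ν·ξ):
  B: 843.8 − 1(767.9) = 75.94
  D: 0 + 1(767.9) − 1(607.9) = 160
  C: 0 + 1(607.9) = 607.9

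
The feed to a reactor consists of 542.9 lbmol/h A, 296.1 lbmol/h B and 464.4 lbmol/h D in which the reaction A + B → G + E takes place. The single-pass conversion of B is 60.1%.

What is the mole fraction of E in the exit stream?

B reacted = 0.601 × 296.1 = 178 lbmol/h; ν_B = −1, so ξ = 178/1 = 178 lbmol/h.
Outlet amounts (n = n₀ + ν ξ):
  A: 542.9 − 1(178) = 364.9
  B: 296.1 − 1(178) = 118.1
  G: 0 + 1(178) = 178
  E: 0 + 1(178) = 178
  D: 464.4 (inert)
Total out = 1303 lbmol/h; y_E = 178 / 1303 = 0.1365.

0.137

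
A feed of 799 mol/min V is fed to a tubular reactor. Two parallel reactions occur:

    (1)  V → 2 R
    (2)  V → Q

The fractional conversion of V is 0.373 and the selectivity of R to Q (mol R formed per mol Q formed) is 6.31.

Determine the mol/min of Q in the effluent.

Conversion of V: V consumed = 0.373 × 799 = 298 mol/min = 1ξ₁ + 1ξ₂.
Selectivity: 2ξ₁ / (1ξ₂) = 6.31 → ξ₁ = 3.155 ξ₂.
Substitute: (1·3.155 + 1) ξ₂ = 298 → ξ₂ = 71.73 mol/min, ξ₁ = 226.3 mol/min.
Outlet amounts (n = n₀ + Σ ν·ξ):
  V: 799 − 1(226.3) − 1(71.73) = 501
  R: 0 + 2(226.3) = 452.6
  Q: 0 + 1(71.73) = 71.73

71.7 mol/min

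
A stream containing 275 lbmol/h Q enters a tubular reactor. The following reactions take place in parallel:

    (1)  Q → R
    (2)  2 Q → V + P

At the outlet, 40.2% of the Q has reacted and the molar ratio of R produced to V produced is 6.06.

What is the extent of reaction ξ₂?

Conversion of Q: Q consumed = 0.402 × 275 = 110.6 lbmol/h = 1ξ₁ + 2ξ₂.
Selectivity: 1ξ₁ / (1ξ₂) = 6.06 → ξ₁ = 6.06 ξ₂.
Substitute: (1·6.06 + 2) ξ₂ = 110.6 → ξ₂ = 13.72 lbmol/h, ξ₁ = 83.12 lbmol/h.
Outlet amounts (n = n₀ + Σ ν·ξ):
  Q: 275 − 1(83.12) − 2(13.72) = 164.4
  R: 0 + 1(83.12) = 83.12
  V: 0 + 1(13.72) = 13.72
  P: 0 + 1(13.72) = 13.72

ξ₂ = 13.7 lbmol/h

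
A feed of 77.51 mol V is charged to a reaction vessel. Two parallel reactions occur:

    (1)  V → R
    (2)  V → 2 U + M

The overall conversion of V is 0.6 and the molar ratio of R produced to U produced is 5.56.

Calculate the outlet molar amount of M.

Conversion of V: V consumed = 0.6 × 77.51 = 46.51 mol = 1ξ₁ + 1ξ₂.
Selectivity: 1ξ₁ / (2ξ₂) = 5.56 → ξ₁ = 11.12 ξ₂.
Substitute: (1·11.12 + 1) ξ₂ = 46.51 → ξ₂ = 3.837 mol, ξ₁ = 42.67 mol.
Outlet amounts (n = n₀ + Σ ν·ξ):
  V: 77.51 − 1(42.67) − 1(3.837) = 31
  R: 0 + 1(42.67) = 42.67
  U: 0 + 2(3.837) = 7.674
  M: 0 + 1(3.837) = 3.837

3.84 mol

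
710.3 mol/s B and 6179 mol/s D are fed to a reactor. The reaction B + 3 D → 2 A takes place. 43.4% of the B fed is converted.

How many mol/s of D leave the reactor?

5250 mol/s

B reacted = 0.434 × 710.3 = 308.3 mol/s; ν_B = −1, so ξ = 308.3/1 = 308.3 mol/s.
Outlet amounts (n = n₀ + ν ξ):
  B: 710.3 − 1(308.3) = 402
  D: 6179 − 3(308.3) = 5254
  A: 0 + 2(308.3) = 616.5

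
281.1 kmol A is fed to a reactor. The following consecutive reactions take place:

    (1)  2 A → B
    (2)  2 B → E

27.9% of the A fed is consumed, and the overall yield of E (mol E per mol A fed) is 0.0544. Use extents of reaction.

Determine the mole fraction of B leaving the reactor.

Conversion of A: A consumed = 2ξ₁ = 0.279 × 281.1 → ξ₁ = 39.21 kmol.
Yield of E: 1ξ₂ / 281.1 = 0.0544 → ξ₂ = 15.29 kmol.
Outlet amounts (n = n₀ + Σ ν·ξ):
  A: 281.1 − 2(39.21) = 202.7
  B: 0 + 1(39.21) − 2(15.29) = 8.63
  E: 0 + 1(15.29) = 15.29
Total out = 226.6 kmol; y_B = 8.63 / 226.6 = 0.03808.

0.0381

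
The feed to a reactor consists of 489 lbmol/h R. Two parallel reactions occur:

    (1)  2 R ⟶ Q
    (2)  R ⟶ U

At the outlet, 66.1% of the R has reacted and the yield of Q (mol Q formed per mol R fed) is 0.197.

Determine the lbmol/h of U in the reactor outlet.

131 lbmol/h

Yield of Q: 1ξ₁ / 489 = 0.197 → ξ₁ = 96.33 lbmol/h.
Conversion of R: 2ξ₁ + 1ξ₂ = 0.661 × 489 = 323.2 → ξ₂ = 130.6 lbmol/h.
Outlet amounts (n = n₀ + Σ ν·ξ):
  R: 489 − 2(96.33) − 1(130.6) = 165.8
  Q: 0 + 1(96.33) = 96.33
  U: 0 + 1(130.6) = 130.6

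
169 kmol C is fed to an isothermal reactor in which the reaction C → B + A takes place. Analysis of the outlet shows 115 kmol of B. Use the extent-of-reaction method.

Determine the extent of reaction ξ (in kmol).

ξ = 115 kmol

For B: n = n₀ + 1ξ → 115 = 0 + 1ξ, giving ξ = 115 kmol.
Outlet amounts (n = n₀ + ν ξ):
  C: 169 − 1(115) = 54
  B: 0 + 1(115) = 115
  A: 0 + 1(115) = 115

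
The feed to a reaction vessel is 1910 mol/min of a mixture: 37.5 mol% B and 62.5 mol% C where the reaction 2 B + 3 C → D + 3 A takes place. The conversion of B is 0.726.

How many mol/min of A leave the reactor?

780 mol/min

B reacted = 0.726 × 716.2 = 520 mol/min; ν_B = −2, so ξ = 520/2 = 260 mol/min.
Outlet amounts (n = n₀ + ν ξ):
  B: 716.2 − 2(260) = 196.3
  C: 1194 − 3(260) = 413.8
  D: 0 + 1(260) = 260
  A: 0 + 3(260) = 780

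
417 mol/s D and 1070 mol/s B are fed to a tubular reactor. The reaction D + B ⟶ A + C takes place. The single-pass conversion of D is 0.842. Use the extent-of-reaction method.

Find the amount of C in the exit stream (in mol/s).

351 mol/s

D reacted = 0.842 × 417 = 351.1 mol/s; ν_D = −1, so ξ = 351.1/1 = 351.1 mol/s.
Outlet amounts (n = n₀ + ν ξ):
  D: 417 − 1(351.1) = 65.89
  B: 1070 − 1(351.1) = 718.9
  A: 0 + 1(351.1) = 351.1
  C: 0 + 1(351.1) = 351.1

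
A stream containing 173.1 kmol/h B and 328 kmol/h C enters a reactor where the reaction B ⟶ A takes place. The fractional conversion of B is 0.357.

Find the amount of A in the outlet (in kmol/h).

61.8 kmol/h

B reacted = 0.357 × 173.1 = 61.8 kmol/h; ν_B = −1, so ξ = 61.8/1 = 61.8 kmol/h.
Outlet amounts (n = n₀ + ν ξ):
  B: 173.1 − 1(61.8) = 111.3
  A: 0 + 1(61.8) = 61.8
  C: 328 (inert)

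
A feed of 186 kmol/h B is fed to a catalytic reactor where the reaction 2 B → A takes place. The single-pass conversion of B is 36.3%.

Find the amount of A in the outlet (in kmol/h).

33.8 kmol/h

B reacted = 0.363 × 186 = 67.52 kmol/h; ν_B = −2, so ξ = 67.52/2 = 33.76 kmol/h.
Outlet amounts (n = n₀ + ν ξ):
  B: 186 − 2(33.76) = 118.5
  A: 0 + 1(33.76) = 33.76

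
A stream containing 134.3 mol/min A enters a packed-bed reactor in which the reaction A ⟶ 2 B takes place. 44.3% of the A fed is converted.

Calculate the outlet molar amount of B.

A reacted = 0.443 × 134.3 = 59.49 mol/min; ν_A = −1, so ξ = 59.49/1 = 59.49 mol/min.
Outlet amounts (n = n₀ + ν ξ):
  A: 134.3 − 1(59.49) = 74.81
  B: 0 + 2(59.49) = 119

119 mol/min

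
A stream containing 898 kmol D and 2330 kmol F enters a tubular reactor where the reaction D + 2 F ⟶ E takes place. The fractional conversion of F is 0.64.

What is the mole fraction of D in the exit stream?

0.0877

F reacted = 0.64 × 2330 = 1491 kmol; ν_F = −2, so ξ = 1491/2 = 745.6 kmol.
Outlet amounts (n = n₀ + ν ξ):
  D: 898 − 1(745.6) = 152.4
  F: 2330 − 2(745.6) = 838.8
  E: 0 + 1(745.6) = 745.6
Total out = 1737 kmol; y_D = 152.4 / 1737 = 0.08775.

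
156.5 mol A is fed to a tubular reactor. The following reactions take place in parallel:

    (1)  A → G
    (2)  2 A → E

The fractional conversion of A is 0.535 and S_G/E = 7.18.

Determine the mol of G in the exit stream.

Conversion of A: A consumed = 0.535 × 156.5 = 83.73 mol = 1ξ₁ + 2ξ₂.
Selectivity: 1ξ₁ / (1ξ₂) = 7.18 → ξ₁ = 7.18 ξ₂.
Substitute: (1·7.18 + 2) ξ₂ = 83.73 → ξ₂ = 9.121 mol, ξ₁ = 65.49 mol.
Outlet amounts (n = n₀ + Σ ν·ξ):
  A: 156.5 − 1(65.49) − 2(9.121) = 72.77
  G: 0 + 1(65.49) = 65.49
  E: 0 + 1(9.121) = 9.121

65.5 mol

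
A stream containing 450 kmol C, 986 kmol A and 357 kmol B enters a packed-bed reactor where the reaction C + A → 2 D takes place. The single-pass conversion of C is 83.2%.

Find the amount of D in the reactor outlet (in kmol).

749 kmol

C reacted = 0.832 × 450 = 374.4 kmol; ν_C = −1, so ξ = 374.4/1 = 374.4 kmol.
Outlet amounts (n = n₀ + ν ξ):
  C: 450 − 1(374.4) = 75.6
  A: 986 − 1(374.4) = 611.6
  D: 0 + 2(374.4) = 748.8
  B: 357 (inert)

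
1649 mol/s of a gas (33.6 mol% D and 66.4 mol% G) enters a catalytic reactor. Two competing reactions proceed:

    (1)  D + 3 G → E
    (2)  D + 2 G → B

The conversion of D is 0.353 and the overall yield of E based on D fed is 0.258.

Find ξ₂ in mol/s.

Yield of E: 1ξ₁ / 554.1 = 0.258 → ξ₁ = 142.9 mol/s.
Conversion of D: 1ξ₁ + 1ξ₂ = 0.353 × 554.1 = 195.6 → ξ₂ = 52.64 mol/s.
Outlet amounts (n = n₀ + Σ ν·ξ):
  D: 554.1 − 1(142.9) − 1(52.64) = 358.5
  G: 1095 − 3(142.9) − 2(52.64) = 560.8
  E: 0 + 1(142.9) = 142.9
  B: 0 + 1(52.64) = 52.64

ξ₂ = 52.6 mol/s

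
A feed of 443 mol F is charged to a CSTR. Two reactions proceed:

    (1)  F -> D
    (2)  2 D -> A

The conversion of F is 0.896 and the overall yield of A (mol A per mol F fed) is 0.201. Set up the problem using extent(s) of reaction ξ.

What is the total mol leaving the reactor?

Conversion of F: F consumed = 1ξ₁ = 0.896 × 443 → ξ₁ = 396.9 mol.
Yield of A: 1ξ₂ / 443 = 0.201 → ξ₂ = 89.04 mol.
Outlet amounts (n = n₀ + Σ ν·ξ):
  F: 443 − 1(396.9) = 46.07
  D: 0 + 1(396.9) − 2(89.04) = 218.8
  A: 0 + 1(89.04) = 89.04
Total out = 46.07 + 218.8 + 89.04 = 354 mol.

354 mol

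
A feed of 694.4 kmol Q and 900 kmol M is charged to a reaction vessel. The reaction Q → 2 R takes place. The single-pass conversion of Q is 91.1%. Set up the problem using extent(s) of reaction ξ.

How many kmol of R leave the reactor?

Q reacted = 0.911 × 694.4 = 632.6 kmol; ν_Q = −1, so ξ = 632.6/1 = 632.6 kmol.
Outlet amounts (n = n₀ + ν ξ):
  Q: 694.4 − 1(632.6) = 61.8
  R: 0 + 2(632.6) = 1265
  M: 900 (inert)

1270 kmol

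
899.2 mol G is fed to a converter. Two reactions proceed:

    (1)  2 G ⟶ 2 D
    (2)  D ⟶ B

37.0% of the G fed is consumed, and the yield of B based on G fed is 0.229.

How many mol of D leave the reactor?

127 mol

Conversion of G: G consumed = 2ξ₁ = 0.37 × 899.2 → ξ₁ = 166.4 mol.
Yield of B: 1ξ₂ / 899.2 = 0.229 → ξ₂ = 205.9 mol.
Outlet amounts (n = n₀ + Σ ν·ξ):
  G: 899.2 − 2(166.4) = 566.5
  D: 0 + 2(166.4) − 1(205.9) = 126.8
  B: 0 + 1(205.9) = 205.9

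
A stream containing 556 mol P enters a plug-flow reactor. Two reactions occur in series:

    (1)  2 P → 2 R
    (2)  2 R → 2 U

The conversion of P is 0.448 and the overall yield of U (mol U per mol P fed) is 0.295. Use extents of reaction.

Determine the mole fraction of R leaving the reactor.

Conversion of P: P consumed = 2ξ₁ = 0.448 × 556 → ξ₁ = 124.5 mol.
Yield of U: 2ξ₂ / 556 = 0.295 → ξ₂ = 82.01 mol.
Outlet amounts (n = n₀ + Σ ν·ξ):
  P: 556 − 2(124.5) = 306.9
  R: 0 + 2(124.5) − 2(82.01) = 85.07
  U: 0 + 2(82.01) = 164
Total out = 556 mol; y_R = 85.07 / 556 = 0.153.

0.153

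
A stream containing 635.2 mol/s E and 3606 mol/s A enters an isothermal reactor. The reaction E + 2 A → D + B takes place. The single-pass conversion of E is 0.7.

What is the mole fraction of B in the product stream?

0.117

E reacted = 0.7 × 635.2 = 444.6 mol/s; ν_E = −1, so ξ = 444.6/1 = 444.6 mol/s.
Outlet amounts (n = n₀ + ν ξ):
  E: 635.2 − 1(444.6) = 190.6
  A: 3606 − 2(444.6) = 2717
  D: 0 + 1(444.6) = 444.6
  B: 0 + 1(444.6) = 444.6
Total out = 3797 mol/s; y_B = 444.6 / 3797 = 0.1171.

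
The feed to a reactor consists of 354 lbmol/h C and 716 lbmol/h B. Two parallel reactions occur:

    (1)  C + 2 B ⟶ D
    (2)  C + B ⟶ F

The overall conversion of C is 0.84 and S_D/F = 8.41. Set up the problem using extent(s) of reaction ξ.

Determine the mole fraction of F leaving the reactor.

Conversion of C: C consumed = 0.84 × 354 = 297.4 lbmol/h = 1ξ₁ + 1ξ₂.
Selectivity: 1ξ₁ / (1ξ₂) = 8.41 → ξ₁ = 8.41 ξ₂.
Substitute: (1·8.41 + 1) ξ₂ = 297.4 → ξ₂ = 31.6 lbmol/h, ξ₁ = 265.8 lbmol/h.
Outlet amounts (n = n₀ + Σ ν·ξ):
  C: 354 − 1(265.8) − 1(31.6) = 56.64
  B: 716 − 2(265.8) − 1(31.6) = 152.9
  D: 0 + 1(265.8) = 265.8
  F: 0 + 1(31.6) = 31.6
Total out = 506.9 lbmol/h; y_F = 31.6 / 506.9 = 0.06234.

0.0623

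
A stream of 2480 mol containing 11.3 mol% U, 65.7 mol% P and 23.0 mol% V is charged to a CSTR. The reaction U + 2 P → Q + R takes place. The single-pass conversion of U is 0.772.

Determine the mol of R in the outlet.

216 mol

U reacted = 0.772 × 280.2 = 216.3 mol; ν_U = −1, so ξ = 216.3/1 = 216.3 mol.
Outlet amounts (n = n₀ + ν ξ):
  U: 280.2 − 1(216.3) = 63.89
  P: 1629 − 2(216.3) = 1197
  Q: 0 + 1(216.3) = 216.3
  R: 0 + 1(216.3) = 216.3
  V: 570.4 (inert)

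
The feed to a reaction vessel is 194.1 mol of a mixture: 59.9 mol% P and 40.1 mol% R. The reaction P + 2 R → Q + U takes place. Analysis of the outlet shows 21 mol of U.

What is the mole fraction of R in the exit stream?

0.207

For U: n = n₀ + 1ξ → 21 = 0 + 1ξ, giving ξ = 21 mol.
Outlet amounts (n = n₀ + ν ξ):
  P: 116.3 − 1(21) = 95.27
  R: 77.83 − 2(21) = 35.83
  Q: 0 + 1(21) = 21
  U: 0 + 1(21) = 21
Total out = 173.1 mol; y_R = 35.83 / 173.1 = 0.207.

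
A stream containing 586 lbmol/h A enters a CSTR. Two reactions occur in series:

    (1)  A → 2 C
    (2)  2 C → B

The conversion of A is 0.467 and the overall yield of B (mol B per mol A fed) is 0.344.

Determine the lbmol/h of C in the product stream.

Conversion of A: A consumed = 1ξ₁ = 0.467 × 586 → ξ₁ = 273.7 lbmol/h.
Yield of B: 1ξ₂ / 586 = 0.344 → ξ₂ = 201.6 lbmol/h.
Outlet amounts (n = n₀ + Σ ν·ξ):
  A: 586 − 1(273.7) = 312.3
  C: 0 + 2(273.7) − 2(201.6) = 144.2
  B: 0 + 1(201.6) = 201.6

144 lbmol/h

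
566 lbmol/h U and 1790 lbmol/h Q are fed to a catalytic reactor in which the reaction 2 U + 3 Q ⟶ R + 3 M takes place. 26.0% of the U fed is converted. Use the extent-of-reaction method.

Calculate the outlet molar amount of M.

221 lbmol/h

U reacted = 0.26 × 566 = 147.2 lbmol/h; ν_U = −2, so ξ = 147.2/2 = 73.58 lbmol/h.
Outlet amounts (n = n₀ + ν ξ):
  U: 566 − 2(73.58) = 418.8
  Q: 1790 − 3(73.58) = 1569
  R: 0 + 1(73.58) = 73.58
  M: 0 + 3(73.58) = 220.7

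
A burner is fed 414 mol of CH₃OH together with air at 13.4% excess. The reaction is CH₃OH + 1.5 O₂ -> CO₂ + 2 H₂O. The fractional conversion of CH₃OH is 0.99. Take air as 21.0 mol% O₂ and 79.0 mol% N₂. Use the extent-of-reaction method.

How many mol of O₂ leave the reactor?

89.4 mol

Stoichiometric O₂ = 1.5 × 414 = 621 mol; O₂ fed = 621 × 1.134 = 704.2 mol.
N₂ fed = 704.2 × 79/21 = 2649 mol.
Fuel reacted = 0.99 × 414 → ξ = 409.9 mol.
Outlet (n = n₀ + ν ξ):
  CH₃OH: 414 − 1(409.9) = 4.14
  O₂: 704.2 − 1.5(409.9) = 89.42
  N₂: 2649 (inert)
  CO₂: 0 + 1(409.9) = 409.9
  H₂O: 0 + 2(409.9) = 819.7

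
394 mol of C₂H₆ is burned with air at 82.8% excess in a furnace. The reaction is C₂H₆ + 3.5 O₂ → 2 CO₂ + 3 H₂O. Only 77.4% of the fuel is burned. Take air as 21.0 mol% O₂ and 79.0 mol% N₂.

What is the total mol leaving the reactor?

12600 mol

Stoichiometric O₂ = 3.5 × 394 = 1379 mol; O₂ fed = 1379 × 1.828 = 2521 mol.
N₂ fed = 2521 × 79/21 = 9483 mol.
Fuel reacted = 0.774 × 394 → ξ = 305 mol.
Outlet (n = n₀ + ν ξ):
  C₂H₆: 394 − 1(305) = 89.04
  O₂: 2521 − 3.5(305) = 1453
  N₂: 9483 (inert)
  CO₂: 0 + 2(305) = 609.9
  H₂O: 0 + 3(305) = 914.9
Total out = 89.04 + 1453 + 9483 + 609.9 + 914.9 = 12550 mol.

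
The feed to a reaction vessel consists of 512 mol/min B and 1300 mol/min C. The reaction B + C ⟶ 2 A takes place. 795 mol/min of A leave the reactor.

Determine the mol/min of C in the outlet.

For A: n = n₀ + 2ξ → 795 = 0 + 2ξ, giving ξ = 397.5 mol/min.
Outlet amounts (n = n₀ + ν ξ):
  B: 512 − 1(397.5) = 114.5
  C: 1300 − 1(397.5) = 902.5
  A: 0 + 2(397.5) = 795

902 mol/min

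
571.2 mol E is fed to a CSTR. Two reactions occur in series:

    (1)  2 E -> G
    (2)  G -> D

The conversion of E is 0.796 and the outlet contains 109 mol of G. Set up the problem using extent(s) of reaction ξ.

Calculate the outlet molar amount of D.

118 mol

Conversion of E: E consumed = 2ξ₁ = 0.796 × 571.2 → ξ₁ = 227.3 mol.
G balance: n_G = 0 + 1ξ₁ − 1ξ₂ = 109 → ξ₂ = (1·227.3 − 109)/1 = 118.3 mol.
Outlet amounts (n = n₀ + Σ ν·ξ):
  E: 571.2 − 2(227.3) = 116.5
  G: 0 + 1(227.3) − 1(118.3) = 109
  D: 0 + 1(118.3) = 118.3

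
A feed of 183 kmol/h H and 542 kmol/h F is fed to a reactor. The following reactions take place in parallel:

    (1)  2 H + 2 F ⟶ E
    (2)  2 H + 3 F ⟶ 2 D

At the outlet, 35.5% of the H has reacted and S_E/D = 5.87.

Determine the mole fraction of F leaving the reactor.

Conversion of H: H consumed = 0.355 × 183 = 64.97 kmol/h = 2ξ₁ + 2ξ₂.
Selectivity: 1ξ₁ / (2ξ₂) = 5.87 → ξ₁ = 11.74 ξ₂.
Substitute: (2·11.74 + 2) ξ₂ = 64.97 → ξ₂ = 2.55 kmol/h, ξ₁ = 29.93 kmol/h.
Outlet amounts (n = n₀ + Σ ν·ξ):
  H: 183 − 2(29.93) − 2(2.55) = 118
  F: 542 − 2(29.93) − 3(2.55) = 474.5
  E: 0 + 1(29.93) = 29.93
  D: 0 + 2(2.55) = 5.099
Total out = 627.6 kmol/h; y_F = 474.5 / 627.6 = 0.7561.

0.756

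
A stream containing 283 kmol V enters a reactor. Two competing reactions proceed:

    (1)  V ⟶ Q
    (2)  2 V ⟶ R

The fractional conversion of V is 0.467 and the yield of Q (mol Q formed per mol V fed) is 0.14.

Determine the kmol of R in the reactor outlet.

Yield of Q: 1ξ₁ / 283 = 0.14 → ξ₁ = 39.62 kmol.
Conversion of V: 1ξ₁ + 2ξ₂ = 0.467 × 283 = 132.2 → ξ₂ = 46.27 kmol.
Outlet amounts (n = n₀ + Σ ν·ξ):
  V: 283 − 1(39.62) − 2(46.27) = 150.8
  Q: 0 + 1(39.62) = 39.62
  R: 0 + 1(46.27) = 46.27

46.3 kmol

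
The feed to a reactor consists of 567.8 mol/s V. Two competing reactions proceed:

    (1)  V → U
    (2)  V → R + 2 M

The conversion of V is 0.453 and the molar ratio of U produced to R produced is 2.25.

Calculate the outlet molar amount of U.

Conversion of V: V consumed = 0.453 × 567.8 = 257.2 mol/s = 1ξ₁ + 1ξ₂.
Selectivity: 1ξ₁ / (1ξ₂) = 2.25 → ξ₁ = 2.25 ξ₂.
Substitute: (1·2.25 + 1) ξ₂ = 257.2 → ξ₂ = 79.14 mol/s, ξ₁ = 178.1 mol/s.
Outlet amounts (n = n₀ + Σ ν·ξ):
  V: 567.8 − 1(178.1) − 1(79.14) = 310.6
  U: 0 + 1(178.1) = 178.1
  R: 0 + 1(79.14) = 79.14
  M: 0 + 2(79.14) = 158.3

178 mol/s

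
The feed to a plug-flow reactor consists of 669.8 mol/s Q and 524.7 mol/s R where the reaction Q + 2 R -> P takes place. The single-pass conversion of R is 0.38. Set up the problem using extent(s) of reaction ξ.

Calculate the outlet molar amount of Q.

R reacted = 0.38 × 524.7 = 199.4 mol/s; ν_R = −2, so ξ = 199.4/2 = 99.69 mol/s.
Outlet amounts (n = n₀ + ν ξ):
  Q: 669.8 − 1(99.69) = 570.1
  R: 524.7 − 2(99.69) = 325.3
  P: 0 + 1(99.69) = 99.69

570 mol/s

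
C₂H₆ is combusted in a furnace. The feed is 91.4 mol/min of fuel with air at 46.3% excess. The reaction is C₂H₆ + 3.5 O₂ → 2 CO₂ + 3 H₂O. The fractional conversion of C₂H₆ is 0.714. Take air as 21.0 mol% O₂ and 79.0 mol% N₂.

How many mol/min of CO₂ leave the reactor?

Stoichiometric O₂ = 3.5 × 91.4 = 319.9 mol/min; O₂ fed = 319.9 × 1.463 = 468 mol/min.
N₂ fed = 468 × 79/21 = 1761 mol/min.
Fuel reacted = 0.714 × 91.4 → ξ = 65.26 mol/min.
Outlet (n = n₀ + ν ξ):
  C₂H₆: 91.4 − 1(65.26) = 26.14
  O₂: 468 − 3.5(65.26) = 239.6
  N₂: 1761 (inert)
  CO₂: 0 + 2(65.26) = 130.5
  H₂O: 0 + 3(65.26) = 195.8

131 mol/min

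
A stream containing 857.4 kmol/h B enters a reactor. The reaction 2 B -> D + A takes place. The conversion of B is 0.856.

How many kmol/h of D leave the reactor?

B reacted = 0.856 × 857.4 = 733.9 kmol/h; ν_B = −2, so ξ = 733.9/2 = 367 kmol/h.
Outlet amounts (n = n₀ + ν ξ):
  B: 857.4 − 2(367) = 123.5
  D: 0 + 1(367) = 367
  A: 0 + 1(367) = 367

367 kmol/h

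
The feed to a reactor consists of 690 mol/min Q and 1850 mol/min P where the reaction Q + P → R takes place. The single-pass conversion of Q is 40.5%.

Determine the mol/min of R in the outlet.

279 mol/min

Q reacted = 0.405 × 690 = 279.5 mol/min; ν_Q = −1, so ξ = 279.5/1 = 279.5 mol/min.
Outlet amounts (n = n₀ + ν ξ):
  Q: 690 − 1(279.5) = 410.5
  P: 1850 − 1(279.5) = 1571
  R: 0 + 1(279.5) = 279.5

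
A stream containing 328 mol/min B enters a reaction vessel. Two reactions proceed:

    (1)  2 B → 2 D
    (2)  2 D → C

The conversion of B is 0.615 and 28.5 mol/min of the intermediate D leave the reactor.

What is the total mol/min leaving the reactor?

241 mol/min

Conversion of B: B consumed = 2ξ₁ = 0.615 × 328 → ξ₁ = 100.9 mol/min.
D balance: n_D = 0 + 2ξ₁ − 2ξ₂ = 28.5 → ξ₂ = (2·100.9 − 28.5)/2 = 86.61 mol/min.
Outlet amounts (n = n₀ + Σ ν·ξ):
  B: 328 − 2(100.9) = 126.3
  D: 0 + 2(100.9) − 2(86.61) = 28.5
  C: 0 + 1(86.61) = 86.61
Total out = 126.3 + 28.5 + 86.61 = 241.4 mol/min.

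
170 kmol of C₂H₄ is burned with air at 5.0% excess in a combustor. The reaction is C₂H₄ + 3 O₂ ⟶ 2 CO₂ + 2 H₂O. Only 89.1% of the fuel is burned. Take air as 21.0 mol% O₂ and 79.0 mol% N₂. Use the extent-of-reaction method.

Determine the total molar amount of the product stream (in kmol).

Stoichiometric O₂ = 3 × 170 = 510 kmol; O₂ fed = 510 × 1.050 = 535.5 kmol.
N₂ fed = 535.5 × 79/21 = 2014 kmol.
Fuel reacted = 0.891 × 170 → ξ = 151.5 kmol.
Outlet (n = n₀ + ν ξ):
  C₂H₄: 170 − 1(151.5) = 18.53
  O₂: 535.5 − 3(151.5) = 81.09
  N₂: 2014 (inert)
  CO₂: 0 + 2(151.5) = 302.9
  H₂O: 0 + 2(151.5) = 302.9
Total out = 18.53 + 81.09 + 2014 + 302.9 + 302.9 = 2720 kmol.

2720 kmol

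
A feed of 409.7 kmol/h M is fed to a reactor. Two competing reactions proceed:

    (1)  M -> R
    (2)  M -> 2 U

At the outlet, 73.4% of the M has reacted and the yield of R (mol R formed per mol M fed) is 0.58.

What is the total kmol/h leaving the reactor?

Yield of R: 1ξ₁ / 409.7 = 0.58 → ξ₁ = 237.6 kmol/h.
Conversion of M: 1ξ₁ + 1ξ₂ = 0.734 × 409.7 = 300.7 → ξ₂ = 63.09 kmol/h.
Outlet amounts (n = n₀ + Σ ν·ξ):
  M: 409.7 − 1(237.6) − 1(63.09) = 109
  R: 0 + 1(237.6) = 237.6
  U: 0 + 2(63.09) = 126.2
Total out = 109 + 237.6 + 126.2 = 472.8 kmol/h.

473 kmol/h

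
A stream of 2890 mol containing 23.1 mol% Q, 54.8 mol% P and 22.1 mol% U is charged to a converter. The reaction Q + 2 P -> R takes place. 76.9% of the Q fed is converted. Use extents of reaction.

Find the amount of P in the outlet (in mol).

Q reacted = 0.769 × 667.6 = 513.4 mol; ν_Q = −1, so ξ = 513.4/1 = 513.4 mol.
Outlet amounts (n = n₀ + ν ξ):
  Q: 667.6 − 1(513.4) = 154.2
  P: 1584 − 2(513.4) = 557
  R: 0 + 1(513.4) = 513.4
  U: 638.7 (inert)

557 mol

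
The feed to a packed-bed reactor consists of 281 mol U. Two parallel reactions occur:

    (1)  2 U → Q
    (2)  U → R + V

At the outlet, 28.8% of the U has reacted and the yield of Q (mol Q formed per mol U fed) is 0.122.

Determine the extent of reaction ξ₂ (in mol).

Yield of Q: 1ξ₁ / 281 = 0.122 → ξ₁ = 34.28 mol.
Conversion of U: 2ξ₁ + 1ξ₂ = 0.288 × 281 = 80.93 → ξ₂ = 12.36 mol.
Outlet amounts (n = n₀ + Σ ν·ξ):
  U: 281 − 2(34.28) − 1(12.36) = 200.1
  Q: 0 + 1(34.28) = 34.28
  R: 0 + 1(12.36) = 12.36
  V: 0 + 1(12.36) = 12.36

ξ₂ = 12.4 mol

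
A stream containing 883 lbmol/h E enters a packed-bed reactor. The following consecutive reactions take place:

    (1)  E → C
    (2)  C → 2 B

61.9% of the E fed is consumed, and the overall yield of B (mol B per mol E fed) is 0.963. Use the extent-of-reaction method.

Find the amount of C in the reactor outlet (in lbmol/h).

Conversion of E: E consumed = 1ξ₁ = 0.619 × 883 → ξ₁ = 546.6 lbmol/h.
Yield of B: 2ξ₂ / 883 = 0.963 → ξ₂ = 425.2 lbmol/h.
Outlet amounts (n = n₀ + Σ ν·ξ):
  E: 883 − 1(546.6) = 336.4
  C: 0 + 1(546.6) − 1(425.2) = 121.4
  B: 0 + 2(425.2) = 850.3

121 lbmol/h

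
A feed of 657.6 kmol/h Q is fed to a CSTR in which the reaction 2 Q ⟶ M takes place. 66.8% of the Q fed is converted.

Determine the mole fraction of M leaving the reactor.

Q reacted = 0.668 × 657.6 = 439.3 kmol/h; ν_Q = −2, so ξ = 439.3/2 = 219.6 kmol/h.
Outlet amounts (n = n₀ + ν ξ):
  Q: 657.6 − 2(219.6) = 218.3
  M: 0 + 1(219.6) = 219.6
Total out = 438 kmol/h; y_M = 219.6 / 438 = 0.5015.

0.502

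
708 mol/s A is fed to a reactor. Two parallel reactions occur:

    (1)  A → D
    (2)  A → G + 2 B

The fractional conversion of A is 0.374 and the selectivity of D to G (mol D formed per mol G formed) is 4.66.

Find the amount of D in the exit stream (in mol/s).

218 mol/s

Conversion of A: A consumed = 0.374 × 708 = 264.8 mol/s = 1ξ₁ + 1ξ₂.
Selectivity: 1ξ₁ / (1ξ₂) = 4.66 → ξ₁ = 4.66 ξ₂.
Substitute: (1·4.66 + 1) ξ₂ = 264.8 → ξ₂ = 46.78 mol/s, ξ₁ = 218 mol/s.
Outlet amounts (n = n₀ + Σ ν·ξ):
  A: 708 − 1(218) − 1(46.78) = 443.2
  D: 0 + 1(218) = 218
  G: 0 + 1(46.78) = 46.78
  B: 0 + 2(46.78) = 93.57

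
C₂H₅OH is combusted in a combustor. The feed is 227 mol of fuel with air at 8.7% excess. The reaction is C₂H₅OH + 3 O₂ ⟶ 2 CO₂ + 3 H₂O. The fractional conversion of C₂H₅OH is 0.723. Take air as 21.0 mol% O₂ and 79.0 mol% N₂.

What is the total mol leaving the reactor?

3920 mol

Stoichiometric O₂ = 3 × 227 = 681 mol; O₂ fed = 681 × 1.087 = 740.2 mol.
N₂ fed = 740.2 × 79/21 = 2785 mol.
Fuel reacted = 0.723 × 227 → ξ = 164.1 mol.
Outlet (n = n₀ + ν ξ):
  C₂H₅OH: 227 − 1(164.1) = 62.88
  O₂: 740.2 − 3(164.1) = 247.9
  N₂: 2785 (inert)
  CO₂: 0 + 2(164.1) = 328.2
  H₂O: 0 + 3(164.1) = 492.4
Total out = 62.88 + 247.9 + 2785 + 328.2 + 492.4 = 3916 mol.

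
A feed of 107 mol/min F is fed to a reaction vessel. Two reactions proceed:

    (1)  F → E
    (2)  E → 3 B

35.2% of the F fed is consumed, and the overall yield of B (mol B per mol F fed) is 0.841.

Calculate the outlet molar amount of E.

7.67 mol/min

Conversion of F: F consumed = 1ξ₁ = 0.352 × 107 → ξ₁ = 37.66 mol/min.
Yield of B: 3ξ₂ / 107 = 0.841 → ξ₂ = 30 mol/min.
Outlet amounts (n = n₀ + Σ ν·ξ):
  F: 107 − 1(37.66) = 69.34
  E: 0 + 1(37.66) − 1(30) = 7.668
  B: 0 + 3(30) = 89.99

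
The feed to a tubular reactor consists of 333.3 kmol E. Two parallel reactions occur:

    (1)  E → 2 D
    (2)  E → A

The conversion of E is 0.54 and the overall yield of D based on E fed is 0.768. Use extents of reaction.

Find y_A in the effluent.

Yield of D: 2ξ₁ / 333.3 = 0.768 → ξ₁ = 128 kmol.
Conversion of E: 1ξ₁ + 1ξ₂ = 0.54 × 333.3 = 180 → ξ₂ = 51.99 kmol.
Outlet amounts (n = n₀ + Σ ν·ξ):
  E: 333.3 − 1(128) − 1(51.99) = 153.3
  D: 0 + 2(128) = 256
  A: 0 + 1(51.99) = 51.99
Total out = 461.3 kmol; y_A = 51.99 / 461.3 = 0.1127.

0.113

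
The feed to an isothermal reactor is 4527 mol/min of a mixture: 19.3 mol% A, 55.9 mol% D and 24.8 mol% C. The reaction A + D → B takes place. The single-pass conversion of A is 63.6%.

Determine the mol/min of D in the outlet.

1970 mol/min

A reacted = 0.636 × 873.7 = 555.7 mol/min; ν_A = −1, so ξ = 555.7/1 = 555.7 mol/min.
Outlet amounts (n = n₀ + ν ξ):
  A: 873.7 − 1(555.7) = 318
  D: 2531 − 1(555.7) = 1975
  B: 0 + 1(555.7) = 555.7
  C: 1123 (inert)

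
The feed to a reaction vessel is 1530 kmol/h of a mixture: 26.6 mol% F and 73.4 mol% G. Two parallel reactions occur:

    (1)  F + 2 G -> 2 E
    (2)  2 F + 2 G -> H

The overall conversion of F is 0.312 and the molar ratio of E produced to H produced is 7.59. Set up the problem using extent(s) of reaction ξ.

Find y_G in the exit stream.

0.661

Conversion of F: F consumed = 0.312 × 407 = 127 kmol/h = 1ξ₁ + 2ξ₂.
Selectivity: 2ξ₁ / (1ξ₂) = 7.59 → ξ₁ = 3.795 ξ₂.
Substitute: (1·3.795 + 2) ξ₂ = 127 → ξ₂ = 21.91 kmol/h, ξ₁ = 83.15 kmol/h.
Outlet amounts (n = n₀ + Σ ν·ξ):
  F: 407 − 1(83.15) − 2(21.91) = 280
  G: 1123 − 2(83.15) − 2(21.91) = 912.9
  E: 0 + 2(83.15) = 166.3
  H: 0 + 1(21.91) = 21.91
Total out = 1381 kmol/h; y_G = 912.9 / 1381 = 0.661.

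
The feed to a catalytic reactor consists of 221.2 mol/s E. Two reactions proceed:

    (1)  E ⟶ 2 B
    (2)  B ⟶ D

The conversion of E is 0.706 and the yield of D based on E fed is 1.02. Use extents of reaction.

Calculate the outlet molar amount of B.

86.7 mol/s

Conversion of E: E consumed = 1ξ₁ = 0.706 × 221.2 → ξ₁ = 156.2 mol/s.
Yield of D: 1ξ₂ / 221.2 = 1.02 → ξ₂ = 225.6 mol/s.
Outlet amounts (n = n₀ + Σ ν·ξ):
  E: 221.2 − 1(156.2) = 65.03
  B: 0 + 2(156.2) − 1(225.6) = 86.71
  D: 0 + 1(225.6) = 225.6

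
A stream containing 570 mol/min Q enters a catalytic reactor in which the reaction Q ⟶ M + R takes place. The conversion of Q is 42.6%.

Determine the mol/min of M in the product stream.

243 mol/min

Q reacted = 0.426 × 570 = 242.8 mol/min; ν_Q = −1, so ξ = 242.8/1 = 242.8 mol/min.
Outlet amounts (n = n₀ + ν ξ):
  Q: 570 − 1(242.8) = 327.2
  M: 0 + 1(242.8) = 242.8
  R: 0 + 1(242.8) = 242.8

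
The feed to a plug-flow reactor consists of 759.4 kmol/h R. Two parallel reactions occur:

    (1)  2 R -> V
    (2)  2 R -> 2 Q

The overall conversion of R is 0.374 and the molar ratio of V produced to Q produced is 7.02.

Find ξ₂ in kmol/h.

Conversion of R: R consumed = 0.374 × 759.4 = 284 kmol/h = 2ξ₁ + 2ξ₂.
Selectivity: 1ξ₁ / (2ξ₂) = 7.02 → ξ₁ = 14.04 ξ₂.
Substitute: (2·14.04 + 2) ξ₂ = 284 → ξ₂ = 9.442 kmol/h, ξ₁ = 132.6 kmol/h.
Outlet amounts (n = n₀ + Σ ν·ξ):
  R: 759.4 − 2(132.6) − 2(9.442) = 475.4
  V: 0 + 1(132.6) = 132.6
  Q: 0 + 2(9.442) = 18.88

ξ₂ = 9.44 kmol/h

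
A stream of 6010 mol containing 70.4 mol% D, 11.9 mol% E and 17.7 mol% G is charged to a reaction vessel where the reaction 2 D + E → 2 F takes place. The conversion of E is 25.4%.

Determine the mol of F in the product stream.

363 mol

E reacted = 0.254 × 715.2 = 181.7 mol; ν_E = −1, so ξ = 181.7/1 = 181.7 mol.
Outlet amounts (n = n₀ + ν ξ):
  D: 4231 − 2(181.7) = 3868
  E: 715.2 − 1(181.7) = 533.5
  F: 0 + 2(181.7) = 363.3
  G: 1064 (inert)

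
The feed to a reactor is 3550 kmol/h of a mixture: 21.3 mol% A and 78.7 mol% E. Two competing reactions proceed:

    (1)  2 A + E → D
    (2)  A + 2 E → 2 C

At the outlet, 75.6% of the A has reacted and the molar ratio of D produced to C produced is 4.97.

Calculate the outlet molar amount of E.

2470 kmol/h

Conversion of A: A consumed = 0.756 × 756.1 = 571.6 kmol/h = 2ξ₁ + 1ξ₂.
Selectivity: 1ξ₁ / (2ξ₂) = 4.97 → ξ₁ = 9.94 ξ₂.
Substitute: (2·9.94 + 1) ξ₂ = 571.6 → ξ₂ = 27.38 kmol/h, ξ₁ = 272.1 kmol/h.
Outlet amounts (n = n₀ + Σ ν·ξ):
  A: 756.1 − 2(272.1) − 1(27.38) = 184.5
  E: 2794 − 1(272.1) − 2(27.38) = 2467
  D: 0 + 1(272.1) = 272.1
  C: 0 + 2(27.38) = 54.76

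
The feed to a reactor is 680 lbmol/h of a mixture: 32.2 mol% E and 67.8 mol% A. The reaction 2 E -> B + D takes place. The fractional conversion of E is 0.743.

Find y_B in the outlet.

E reacted = 0.743 × 219 = 162.7 lbmol/h; ν_E = −2, so ξ = 162.7/2 = 81.34 lbmol/h.
Outlet amounts (n = n₀ + ν ξ):
  E: 219 − 2(81.34) = 56.27
  B: 0 + 1(81.34) = 81.34
  D: 0 + 1(81.34) = 81.34
  A: 461 (inert)
Total out = 680 lbmol/h; y_B = 81.34 / 680 = 0.1196.

0.12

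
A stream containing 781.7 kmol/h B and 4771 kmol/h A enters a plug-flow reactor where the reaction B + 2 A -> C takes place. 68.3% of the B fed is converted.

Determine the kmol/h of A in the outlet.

B reacted = 0.683 × 781.7 = 533.9 kmol/h; ν_B = −1, so ξ = 533.9/1 = 533.9 kmol/h.
Outlet amounts (n = n₀ + ν ξ):
  B: 781.7 − 1(533.9) = 247.8
  A: 4771 − 2(533.9) = 3703
  C: 0 + 1(533.9) = 533.9

3700 kmol/h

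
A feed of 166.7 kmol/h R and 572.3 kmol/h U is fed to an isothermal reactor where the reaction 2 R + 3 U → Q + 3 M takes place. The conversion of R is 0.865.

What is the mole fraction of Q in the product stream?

0.108

R reacted = 0.865 × 166.7 = 144.2 kmol/h; ν_R = −2, so ξ = 144.2/2 = 72.1 kmol/h.
Outlet amounts (n = n₀ + ν ξ):
  R: 166.7 − 2(72.1) = 22.5
  U: 572.3 − 3(72.1) = 356
  Q: 0 + 1(72.1) = 72.1
  M: 0 + 3(72.1) = 216.3
Total out = 666.9 kmol/h; y_Q = 72.1 / 666.9 = 0.1081.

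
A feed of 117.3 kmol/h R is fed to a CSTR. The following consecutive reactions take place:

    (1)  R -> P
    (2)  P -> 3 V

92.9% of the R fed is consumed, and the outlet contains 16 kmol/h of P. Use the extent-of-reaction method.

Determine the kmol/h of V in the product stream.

279 kmol/h

Conversion of R: R consumed = 1ξ₁ = 0.929 × 117.3 → ξ₁ = 109 kmol/h.
P balance: n_P = 0 + 1ξ₁ − 1ξ₂ = 16 → ξ₂ = (1·109 − 16)/1 = 92.97 kmol/h.
Outlet amounts (n = n₀ + Σ ν·ξ):
  R: 117.3 − 1(109) = 8.328
  P: 0 + 1(109) − 1(92.97) = 16
  V: 0 + 3(92.97) = 278.9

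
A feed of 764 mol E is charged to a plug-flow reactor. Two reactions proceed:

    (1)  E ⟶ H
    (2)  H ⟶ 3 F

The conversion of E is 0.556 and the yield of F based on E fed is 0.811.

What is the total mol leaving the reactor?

Conversion of E: E consumed = 1ξ₁ = 0.556 × 764 → ξ₁ = 424.8 mol.
Yield of F: 3ξ₂ / 764 = 0.811 → ξ₂ = 206.5 mol.
Outlet amounts (n = n₀ + Σ ν·ξ):
  E: 764 − 1(424.8) = 339.2
  H: 0 + 1(424.8) − 1(206.5) = 218.2
  F: 0 + 3(206.5) = 619.6
Total out = 339.2 + 218.2 + 619.6 = 1177 mol.

1180 mol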